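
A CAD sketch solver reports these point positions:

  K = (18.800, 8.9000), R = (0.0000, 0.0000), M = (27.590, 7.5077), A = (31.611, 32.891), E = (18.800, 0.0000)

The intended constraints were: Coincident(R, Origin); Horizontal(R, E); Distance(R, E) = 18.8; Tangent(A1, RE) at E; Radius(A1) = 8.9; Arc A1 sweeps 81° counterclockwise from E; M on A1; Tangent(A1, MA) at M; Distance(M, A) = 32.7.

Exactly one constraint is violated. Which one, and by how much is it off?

Distance(M, A) = 32.7 — off by 7.00.

R = (0.00, 0.00) ✓; R.y = 0.00, E.y = 0.00 ✓; |RE| = 18.80 ✓; ∠(KE, ER) = 90.00° ✓; |KE| = 8.900 ✓; bearing(K→M) − bearing(K→E) = 81.00° ✓; |KM| = 8.900 ✓; ∠(KM, MA) = 90.00° ✓; |MA| = 25.70 ✗.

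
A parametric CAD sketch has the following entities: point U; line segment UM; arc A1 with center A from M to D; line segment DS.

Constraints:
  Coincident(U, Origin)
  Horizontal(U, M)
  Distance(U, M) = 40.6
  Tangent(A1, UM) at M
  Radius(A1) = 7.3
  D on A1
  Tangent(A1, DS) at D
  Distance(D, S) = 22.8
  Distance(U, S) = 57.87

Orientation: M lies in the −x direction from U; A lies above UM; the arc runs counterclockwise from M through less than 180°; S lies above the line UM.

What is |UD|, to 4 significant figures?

37.06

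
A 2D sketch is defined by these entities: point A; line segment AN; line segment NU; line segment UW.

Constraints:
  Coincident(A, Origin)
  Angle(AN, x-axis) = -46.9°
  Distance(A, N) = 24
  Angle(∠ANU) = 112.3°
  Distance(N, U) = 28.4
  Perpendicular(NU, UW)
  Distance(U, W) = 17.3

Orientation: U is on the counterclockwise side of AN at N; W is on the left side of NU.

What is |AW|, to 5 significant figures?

37.826

∠ANU = 112.3°, so NU runs at -46.9° + (180° − 112.3°) = 20.800° from the x-axis; with |NU| = 28.4, U = N + 28.4·(cos 20.800°, sin 20.800°) = (42.948, -7.4389). NU ⟂ UW; with |UW| = 17.3 on the left of NU, W = U + 17.3·(-0.35511, 0.93483) = (36.804, 8.7336). Then |AW| = |W − A| = 37.826.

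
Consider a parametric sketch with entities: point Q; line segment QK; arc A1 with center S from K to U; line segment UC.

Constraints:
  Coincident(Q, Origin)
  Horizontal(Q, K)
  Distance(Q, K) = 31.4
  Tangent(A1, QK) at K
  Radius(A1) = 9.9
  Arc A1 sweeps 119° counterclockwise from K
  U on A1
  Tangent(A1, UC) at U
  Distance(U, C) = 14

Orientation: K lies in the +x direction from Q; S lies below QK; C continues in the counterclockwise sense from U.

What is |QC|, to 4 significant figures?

39.97

Q is at the origin; QK is horizontal with |QK| = 31.4 and K on the +x side, so K = (31.40, 0.000). The tangent condition forces SK to be normal to QK, so S = K + (0, -9.9) = (31.40, -9.900). On A1, K sits at bearing 90° from S; a 119° counterclockwise sweep puts U at bearing 209°, so U = S + 9.9·(cos 209°, sin 209°) = (22.74, -14.70). The tangent condition forces SU to be normal to UC, so UC runs along (−sin 209°, cos 209°); with |UC| = 14.0, C = (29.53, -26.94). Then |QC| = |C − Q| = 39.97.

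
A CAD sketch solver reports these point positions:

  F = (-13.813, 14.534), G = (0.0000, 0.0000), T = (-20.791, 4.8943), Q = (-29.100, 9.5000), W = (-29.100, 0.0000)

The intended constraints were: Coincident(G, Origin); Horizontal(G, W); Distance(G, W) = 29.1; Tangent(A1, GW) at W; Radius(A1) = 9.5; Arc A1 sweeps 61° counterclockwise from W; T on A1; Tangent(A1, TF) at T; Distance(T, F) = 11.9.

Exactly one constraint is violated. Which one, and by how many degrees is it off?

Tangent(A1, TF) at T — off by 6.90°.

G = (0.00, 0.00) ✓; G.y = 0.00, W.y = 0.00 ✓; |GW| = 29.10 ✓; ∠(QW, WG) = 90.00° ✓; |QW| = 9.500 ✓; bearing(Q→T) − bearing(Q→W) = 61.00° ✓; |QT| = 9.500 ✓; ∠(QT, TF) = 96.90° ✗; |TF| = 11.90 ✓.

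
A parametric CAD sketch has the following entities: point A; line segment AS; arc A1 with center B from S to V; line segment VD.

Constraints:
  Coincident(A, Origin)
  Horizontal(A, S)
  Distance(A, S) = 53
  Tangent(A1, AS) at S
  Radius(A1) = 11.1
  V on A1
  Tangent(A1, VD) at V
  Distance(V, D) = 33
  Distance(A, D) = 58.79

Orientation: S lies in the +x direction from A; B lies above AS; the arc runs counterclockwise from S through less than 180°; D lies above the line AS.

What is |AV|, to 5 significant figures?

64.076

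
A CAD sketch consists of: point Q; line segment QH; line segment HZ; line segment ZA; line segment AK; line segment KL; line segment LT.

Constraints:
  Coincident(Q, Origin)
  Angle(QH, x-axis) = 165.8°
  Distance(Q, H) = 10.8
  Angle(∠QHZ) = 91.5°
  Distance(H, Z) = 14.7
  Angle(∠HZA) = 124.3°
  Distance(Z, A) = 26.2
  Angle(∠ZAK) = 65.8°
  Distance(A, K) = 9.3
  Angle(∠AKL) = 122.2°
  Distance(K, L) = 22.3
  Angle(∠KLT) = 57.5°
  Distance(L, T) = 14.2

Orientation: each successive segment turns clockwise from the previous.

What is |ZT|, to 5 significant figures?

6.3357

Q is at the origin; QH runs at 165.8° with length 10.8, so H = (-10.470, 2.6493). ∠QHZ = 91.5° gives HZ at 77.300° from the x-axis; with |HZ| = 14.7, Z = (-7.2383, 16.990). ∠HZA = 124.3° gives ZA at 21.600° from the x-axis; with |ZA| = 26.2, A = (17.122, 26.635). ∠ZAK = 65.8° gives AK at -92.600° from the x-axis; with |AK| = 9.3, K = (16.700, 17.344). ∠AKL = 122.2° gives KL at -150.40° from the x-axis; with |KL| = 22.3, L = (-2.6897, 6.3292). ∠KLT = 57.5° gives LT at 87.100° from the x-axis; with |LT| = 14.2, T = (-1.9713, 20.511). Then |ZT| = |T − Z| = 6.3357.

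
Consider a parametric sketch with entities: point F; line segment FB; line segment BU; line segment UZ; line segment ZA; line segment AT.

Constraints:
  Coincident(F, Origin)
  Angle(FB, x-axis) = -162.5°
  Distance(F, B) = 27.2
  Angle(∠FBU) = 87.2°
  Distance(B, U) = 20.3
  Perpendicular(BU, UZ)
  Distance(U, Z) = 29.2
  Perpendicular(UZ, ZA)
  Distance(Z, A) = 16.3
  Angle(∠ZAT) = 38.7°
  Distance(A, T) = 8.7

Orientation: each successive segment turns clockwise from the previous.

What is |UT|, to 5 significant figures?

25.593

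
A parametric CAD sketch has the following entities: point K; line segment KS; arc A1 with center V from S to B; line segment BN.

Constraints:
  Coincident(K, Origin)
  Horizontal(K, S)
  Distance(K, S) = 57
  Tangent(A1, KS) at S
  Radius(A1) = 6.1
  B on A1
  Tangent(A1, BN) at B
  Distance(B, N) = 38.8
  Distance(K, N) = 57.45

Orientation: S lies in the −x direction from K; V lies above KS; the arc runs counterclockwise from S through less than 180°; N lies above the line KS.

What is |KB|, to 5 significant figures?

51.349

Checks: |VB| = 6.100 ✓; ∠(VB, BN) = 90.00° ✓; |BN| = 38.80 ✓; |KN| = 57.45 ✓.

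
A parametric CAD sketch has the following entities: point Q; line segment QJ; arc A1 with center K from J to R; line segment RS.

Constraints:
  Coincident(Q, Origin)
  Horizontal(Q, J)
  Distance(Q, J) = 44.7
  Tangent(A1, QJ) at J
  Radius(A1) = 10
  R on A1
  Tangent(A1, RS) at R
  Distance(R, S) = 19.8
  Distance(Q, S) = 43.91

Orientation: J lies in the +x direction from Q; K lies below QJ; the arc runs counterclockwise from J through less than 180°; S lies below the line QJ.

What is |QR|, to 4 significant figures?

35.92

Q is at the origin; QJ is horizontal with |QJ| = 44.7 and J on the +x side, so J = (44.70, 0.000). The tangent condition forces KJ to be normal to QJ, so K = J + (0, -10) = (44.70, -10.00). Since KR ⟂ RS (tangency), |KS| = √(10.0² + 19.8²) = 22.18 regardless of where R sits on A1. So S lies on both circle(Q, 43.91) and circle(K, 22.18); the below-QJ intersection is S = (33.07, -28.89). R is the foot of the tangent from S: R = (34.74, -9.158).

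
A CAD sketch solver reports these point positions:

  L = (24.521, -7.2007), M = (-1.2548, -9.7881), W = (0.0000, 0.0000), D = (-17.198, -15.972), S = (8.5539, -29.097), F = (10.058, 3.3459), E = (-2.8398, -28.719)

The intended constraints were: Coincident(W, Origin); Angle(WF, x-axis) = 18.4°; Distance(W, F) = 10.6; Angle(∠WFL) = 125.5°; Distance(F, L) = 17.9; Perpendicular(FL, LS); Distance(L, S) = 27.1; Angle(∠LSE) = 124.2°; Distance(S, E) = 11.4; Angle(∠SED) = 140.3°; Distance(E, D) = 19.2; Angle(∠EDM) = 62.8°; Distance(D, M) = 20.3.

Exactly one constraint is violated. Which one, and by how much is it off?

Distance(D, M) = 20.3 — off by 3.20.

W = (0.00, 0.00) ✓; WF at 18.40° ✓; |WF| = 10.60 ✓; ∠WFL = 125.5° ✓; |FL| = 17.90 ✓; ∠(FL, LS) = 90.00° ✓; |LS| = 27.10 ✓; ∠LSE = 124.2° ✓; |SE| = 11.40 ✓; ∠SED = 140.3° ✓; |ED| = 19.20 ✓; ∠EDM = 62.80° ✓; |DM| = 17.10 ✗.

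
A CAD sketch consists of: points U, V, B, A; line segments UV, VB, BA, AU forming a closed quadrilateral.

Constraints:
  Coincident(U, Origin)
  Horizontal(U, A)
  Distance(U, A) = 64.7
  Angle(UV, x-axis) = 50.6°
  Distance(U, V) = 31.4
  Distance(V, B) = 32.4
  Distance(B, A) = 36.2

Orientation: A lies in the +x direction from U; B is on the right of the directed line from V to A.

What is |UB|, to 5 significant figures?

29.927

Checks: |VB| = 32.40 ✓; |BA| = 36.20 ✓.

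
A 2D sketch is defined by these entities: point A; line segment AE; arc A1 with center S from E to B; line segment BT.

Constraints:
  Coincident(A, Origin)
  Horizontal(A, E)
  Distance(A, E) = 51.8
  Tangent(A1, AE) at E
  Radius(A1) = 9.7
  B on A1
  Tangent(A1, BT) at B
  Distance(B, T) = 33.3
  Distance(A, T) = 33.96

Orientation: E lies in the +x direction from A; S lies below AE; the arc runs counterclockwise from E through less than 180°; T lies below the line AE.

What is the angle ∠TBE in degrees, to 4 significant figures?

157.5°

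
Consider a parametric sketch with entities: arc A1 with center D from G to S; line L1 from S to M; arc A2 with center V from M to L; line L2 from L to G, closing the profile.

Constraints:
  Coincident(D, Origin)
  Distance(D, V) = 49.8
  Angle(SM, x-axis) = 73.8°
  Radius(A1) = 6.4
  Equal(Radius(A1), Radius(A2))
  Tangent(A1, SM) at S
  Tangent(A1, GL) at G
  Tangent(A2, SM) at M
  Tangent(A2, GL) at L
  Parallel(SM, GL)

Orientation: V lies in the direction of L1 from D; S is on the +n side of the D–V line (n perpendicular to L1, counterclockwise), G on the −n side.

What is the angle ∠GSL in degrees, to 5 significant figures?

75.585°

Tangency of A1 to both parallel lines with radius 6.4 puts S and G at D ± 6.4·n: S = (-6.1459, 1.7855), G = (6.1459, -1.7855). Equal radii place M and L the same way about V: M = V + 6.4·n = (7.7479, 49.608), L = V − 6.4·n = (20.040, 46.037). Then cos ∠GSL = SG·SL / (|SG||SL|), giving 75.585°.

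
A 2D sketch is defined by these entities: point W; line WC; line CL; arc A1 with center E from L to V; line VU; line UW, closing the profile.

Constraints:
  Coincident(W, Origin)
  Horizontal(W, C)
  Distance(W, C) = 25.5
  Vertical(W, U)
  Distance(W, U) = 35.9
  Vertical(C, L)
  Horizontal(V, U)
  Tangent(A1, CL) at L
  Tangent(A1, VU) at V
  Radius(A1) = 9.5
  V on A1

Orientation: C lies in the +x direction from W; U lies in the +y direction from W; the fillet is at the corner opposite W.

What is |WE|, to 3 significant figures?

30.9

W and U share the same x with |WU| = 35.9 and U on the +y side, so U = (0.00, 35.9). The virtual corner opposite W is at (25.5, 35.9). A1 meets CL tangentially, so EL is at right angles to CL and since A1 is tangent to VU there, EV ⟂ VU, with radius 9.5, so the center E sits 9.5 in from both sides at E = (16.0, 26.4). Then |WE| = |E − W| = 30.9.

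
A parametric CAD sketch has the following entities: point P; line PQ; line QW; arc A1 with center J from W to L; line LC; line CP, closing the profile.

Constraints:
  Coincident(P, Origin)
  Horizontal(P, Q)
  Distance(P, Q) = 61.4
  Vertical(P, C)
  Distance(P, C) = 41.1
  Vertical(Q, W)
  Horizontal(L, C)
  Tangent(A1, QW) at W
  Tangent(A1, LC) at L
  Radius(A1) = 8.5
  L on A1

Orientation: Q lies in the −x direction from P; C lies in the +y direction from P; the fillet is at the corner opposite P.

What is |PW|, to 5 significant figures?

69.518

P is at the origin; PQ is horizontal with |PQ| = 61.4 and Q on the −x side, so Q = (-61.400, 0.0000). PC is vertical with |PC| = 41.1 and C on the +y side, so C = (0.0000, 41.100). The virtual corner opposite P is at (-61.400, 41.100). Tangency of A1 to QW means the radius JW is perpendicular to QW and A1 meets LC tangentially, so JL is at right angles to LC, with radius 8.5, so the center J sits 8.5 in from both sides at J = (-52.900, 32.600). That places the tangent points at W = (-61.400, 32.600) on QW and L = (-52.900, 41.100) on LC. Then |PW| = |W − P| = 69.518.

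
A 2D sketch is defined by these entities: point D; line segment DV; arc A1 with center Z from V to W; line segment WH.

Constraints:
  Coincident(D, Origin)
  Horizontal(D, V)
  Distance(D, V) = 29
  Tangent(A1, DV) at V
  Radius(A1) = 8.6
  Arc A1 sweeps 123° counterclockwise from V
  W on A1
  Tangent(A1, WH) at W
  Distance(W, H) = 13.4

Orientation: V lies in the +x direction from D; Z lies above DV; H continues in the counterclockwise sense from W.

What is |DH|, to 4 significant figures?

37.91

D is at the origin; DV is horizontal with |DV| = 29.0 and V on the +x side, so V = (29.00, 0.000). The tangent condition forces ZV to be normal to DV, so Z = V + (0, 8.6) = (29.00, 8.600). On A1, V sits at bearing -90° from Z; a 123° counterclockwise sweep puts W at bearing 33°, so W = Z + 8.6·(cos 33°, sin 33°) = (36.21, 13.28). A1 meets WH tangentially, so ZW is at right angles to WH, so WH runs along (−sin 33°, cos 33°); with |WH| = 13.4, H = (28.91, 24.52). Then |DH| = |H − D| = 37.91.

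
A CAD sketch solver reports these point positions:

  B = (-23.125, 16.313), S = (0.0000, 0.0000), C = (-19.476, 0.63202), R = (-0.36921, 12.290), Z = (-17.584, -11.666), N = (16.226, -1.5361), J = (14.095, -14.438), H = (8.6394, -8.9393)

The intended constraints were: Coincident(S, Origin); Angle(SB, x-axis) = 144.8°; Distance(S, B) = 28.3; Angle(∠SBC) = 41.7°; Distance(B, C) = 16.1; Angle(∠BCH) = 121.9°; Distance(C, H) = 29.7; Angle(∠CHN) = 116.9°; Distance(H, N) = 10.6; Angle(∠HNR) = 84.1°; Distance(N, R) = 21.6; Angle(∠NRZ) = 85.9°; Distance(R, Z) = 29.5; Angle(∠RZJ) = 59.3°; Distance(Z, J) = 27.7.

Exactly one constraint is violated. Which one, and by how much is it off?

Distance(Z, J) = 27.7 — off by 4.10.

S = (0.00, 0.00) ✓; SB at 144.8° ✓; |SB| = 28.30 ✓; ∠SBC = 41.70° ✓; |BC| = 16.10 ✓; ∠BCH = 121.9° ✓; |CH| = 29.70 ✓; ∠CHN = 116.9° ✓; |HN| = 10.60 ✓; ∠HNR = 84.10° ✓; |NR| = 21.60 ✓; ∠NRZ = 85.90° ✓; |RZ| = 29.50 ✓; ∠RZJ = 59.30° ✓; |ZJ| = 31.80 ✗.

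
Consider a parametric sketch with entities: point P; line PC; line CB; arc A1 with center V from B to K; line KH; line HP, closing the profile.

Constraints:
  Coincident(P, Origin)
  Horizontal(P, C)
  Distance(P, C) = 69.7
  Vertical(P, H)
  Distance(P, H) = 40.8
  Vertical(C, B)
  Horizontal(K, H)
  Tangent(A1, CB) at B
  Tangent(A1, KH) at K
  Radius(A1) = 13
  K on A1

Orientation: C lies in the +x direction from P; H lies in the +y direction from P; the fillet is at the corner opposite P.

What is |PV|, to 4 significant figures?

63.15

P is at the origin; PC is horizontal with |PC| = 69.7 and C on the +x side, so C = (69.70, 0.000). P and H share the same x with |PH| = 40.8 and H on the +y side, so H = (0.000, 40.80). The virtual corner opposite P is at (69.70, 40.80). Tangency of A1 to CB means the radius VB is perpendicular to CB and A1 meets KH tangentially, so VK is at right angles to KH, with radius 13.0, so the center V sits 13.0 in from both sides at V = (56.70, 27.80). Then |PV| = |V − P| = 63.15.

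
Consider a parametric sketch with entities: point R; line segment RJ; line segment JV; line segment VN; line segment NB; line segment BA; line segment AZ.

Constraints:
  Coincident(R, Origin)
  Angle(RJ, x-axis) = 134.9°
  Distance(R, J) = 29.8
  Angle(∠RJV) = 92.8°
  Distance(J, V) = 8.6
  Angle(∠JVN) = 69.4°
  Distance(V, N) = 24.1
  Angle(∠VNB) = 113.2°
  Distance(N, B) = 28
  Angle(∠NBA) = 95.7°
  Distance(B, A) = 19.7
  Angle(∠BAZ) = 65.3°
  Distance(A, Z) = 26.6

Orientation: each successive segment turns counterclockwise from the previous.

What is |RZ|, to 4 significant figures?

18.30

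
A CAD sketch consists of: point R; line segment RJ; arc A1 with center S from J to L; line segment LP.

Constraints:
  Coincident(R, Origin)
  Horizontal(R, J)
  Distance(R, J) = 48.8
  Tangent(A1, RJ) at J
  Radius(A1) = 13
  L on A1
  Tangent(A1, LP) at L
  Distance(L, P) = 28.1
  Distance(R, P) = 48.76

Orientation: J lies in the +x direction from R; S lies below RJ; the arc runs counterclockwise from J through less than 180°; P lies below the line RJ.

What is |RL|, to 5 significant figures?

37.537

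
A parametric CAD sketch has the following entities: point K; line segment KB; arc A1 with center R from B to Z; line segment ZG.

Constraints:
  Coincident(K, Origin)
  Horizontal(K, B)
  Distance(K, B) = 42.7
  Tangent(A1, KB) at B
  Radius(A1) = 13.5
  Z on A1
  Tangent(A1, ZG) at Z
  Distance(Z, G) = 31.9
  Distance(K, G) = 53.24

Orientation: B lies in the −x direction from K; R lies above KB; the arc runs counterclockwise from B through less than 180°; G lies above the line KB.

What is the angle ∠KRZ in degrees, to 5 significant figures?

16.072°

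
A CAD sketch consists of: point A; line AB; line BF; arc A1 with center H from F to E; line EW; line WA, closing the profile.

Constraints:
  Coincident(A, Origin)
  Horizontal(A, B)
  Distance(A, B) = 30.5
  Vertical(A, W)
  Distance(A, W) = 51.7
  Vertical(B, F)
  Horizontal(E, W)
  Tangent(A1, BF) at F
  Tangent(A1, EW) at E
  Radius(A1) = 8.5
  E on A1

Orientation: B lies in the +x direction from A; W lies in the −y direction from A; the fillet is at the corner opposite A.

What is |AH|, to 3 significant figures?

48.5

A is at the origin; AB is horizontal with |AB| = 30.5 and B on the +x side, so B = (30.5, 0.00). AW is vertical with |AW| = 51.7 and W on the −y side, so W = (0.00, -51.7). The virtual corner opposite A is at (30.5, -51.7). Tangency of A1 to BF means the radius HF is perpendicular to BF and since A1 is tangent to EW there, HE ⟂ EW, with radius 8.5, so the center H sits 8.5 in from both sides at H = (22.0, -43.2). Then |AH| = |H − A| = 48.5.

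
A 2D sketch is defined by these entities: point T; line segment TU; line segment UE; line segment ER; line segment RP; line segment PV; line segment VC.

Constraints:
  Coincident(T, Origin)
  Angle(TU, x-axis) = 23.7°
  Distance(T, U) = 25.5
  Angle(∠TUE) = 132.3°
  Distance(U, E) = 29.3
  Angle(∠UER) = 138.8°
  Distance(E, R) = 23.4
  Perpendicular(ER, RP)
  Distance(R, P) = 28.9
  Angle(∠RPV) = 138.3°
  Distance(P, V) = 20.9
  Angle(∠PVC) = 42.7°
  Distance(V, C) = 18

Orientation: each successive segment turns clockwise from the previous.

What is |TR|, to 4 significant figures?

64.16

T is at the origin; TU runs at 23.7° with length 25.5, so U = (23.35, 10.25). ∠TUE = 132.3° gives UE at -24.00° from the x-axis; with |UE| = 29.3, E = (50.12, -1.668). ∠UER = 138.8° gives ER at -65.20° from the x-axis; with |ER| = 23.4, R = (59.93, -22.91). Then |TR| = |R − T| = 64.16.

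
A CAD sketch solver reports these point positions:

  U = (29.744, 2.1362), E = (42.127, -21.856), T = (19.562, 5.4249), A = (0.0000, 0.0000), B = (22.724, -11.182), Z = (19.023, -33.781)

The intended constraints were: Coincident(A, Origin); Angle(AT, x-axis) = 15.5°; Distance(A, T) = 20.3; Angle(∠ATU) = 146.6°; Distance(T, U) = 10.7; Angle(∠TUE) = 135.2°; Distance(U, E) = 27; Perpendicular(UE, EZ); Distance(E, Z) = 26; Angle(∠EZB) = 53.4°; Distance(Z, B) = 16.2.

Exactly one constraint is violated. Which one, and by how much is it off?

Distance(Z, B) = 16.2 — off by 6.70.

A = (0.00, 0.00) ✓; AT at 15.50° ✓; |AT| = 20.30 ✓; ∠ATU = 146.6° ✓; |TU| = 10.70 ✓; ∠TUE = 135.2° ✓; |UE| = 27.00 ✓; ∠(UE, EZ) = 90.00° ✓; |EZ| = 26.00 ✓; ∠EZB = 53.40° ✓; |ZB| = 22.90 ✗.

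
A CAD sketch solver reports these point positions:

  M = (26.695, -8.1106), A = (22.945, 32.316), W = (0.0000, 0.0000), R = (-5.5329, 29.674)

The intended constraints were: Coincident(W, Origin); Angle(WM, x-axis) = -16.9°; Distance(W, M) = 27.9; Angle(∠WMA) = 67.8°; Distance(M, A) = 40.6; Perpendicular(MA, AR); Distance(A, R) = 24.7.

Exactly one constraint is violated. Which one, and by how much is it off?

Distance(A, R) = 24.7 — off by 3.90.

W = (0.00, 0.00) ✓; WM at -16.90° ✓; |WM| = 27.90 ✓; ∠WMA = 67.80° ✓; |MA| = 40.60 ✓; ∠(MA, AR) = 90.00° ✓; |AR| = 28.60 ✗.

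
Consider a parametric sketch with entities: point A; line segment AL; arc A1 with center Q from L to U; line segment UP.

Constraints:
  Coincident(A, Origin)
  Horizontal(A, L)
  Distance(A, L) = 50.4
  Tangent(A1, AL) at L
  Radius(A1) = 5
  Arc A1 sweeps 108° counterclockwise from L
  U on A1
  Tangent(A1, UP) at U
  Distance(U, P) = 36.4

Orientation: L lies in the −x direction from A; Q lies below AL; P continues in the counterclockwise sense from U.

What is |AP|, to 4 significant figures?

60.19

A is at the origin; A and L share the same y with |AL| = 50.4 and L on the −x side, so L = (-50.40, 0.000). Tangency of A1 to AL means the radius QL is perpendicular to AL, so Q = L + (0, -5) = (-50.40, -5.000). On A1, L sits at bearing 90° from Q; a 108° counterclockwise sweep puts U at bearing 198°, so U = Q + 5.0·(cos 198°, sin 198°) = (-55.16, -6.545). Tangency of A1 to UP means the radius QU is perpendicular to UP, so UP runs along (−sin 198°, cos 198°); with |UP| = 36.4, P = (-43.91, -41.16). Then |AP| = |P − A| = 60.19.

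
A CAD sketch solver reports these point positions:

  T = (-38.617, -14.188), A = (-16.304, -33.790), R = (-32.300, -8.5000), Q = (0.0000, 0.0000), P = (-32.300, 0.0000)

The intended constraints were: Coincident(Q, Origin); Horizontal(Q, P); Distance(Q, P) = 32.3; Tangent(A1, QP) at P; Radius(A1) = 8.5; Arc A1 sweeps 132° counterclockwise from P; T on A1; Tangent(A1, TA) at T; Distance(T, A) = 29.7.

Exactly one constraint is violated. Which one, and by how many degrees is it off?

Tangent(A1, TA) at T — off by 6.70°.

Q = (0.00, 0.00) ✓; Q.y = 0.00, P.y = 0.00 ✓; |QP| = 32.30 ✓; ∠(RP, PQ) = 90.00° ✓; |RP| = 8.500 ✓; bearing(R→T) − bearing(R→P) = 132.0° ✓; |RT| = 8.500 ✓; ∠(RT, TA) = 83.30° ✗; |TA| = 29.70 ✓.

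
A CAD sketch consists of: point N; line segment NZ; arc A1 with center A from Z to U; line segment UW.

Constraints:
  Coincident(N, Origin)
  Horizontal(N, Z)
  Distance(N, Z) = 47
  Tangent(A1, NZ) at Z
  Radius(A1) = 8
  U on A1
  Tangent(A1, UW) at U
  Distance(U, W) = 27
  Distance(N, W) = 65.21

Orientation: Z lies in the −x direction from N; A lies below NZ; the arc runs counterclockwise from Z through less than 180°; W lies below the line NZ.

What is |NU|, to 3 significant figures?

55.6

N is at the origin; NZ is horizontal with |NZ| = 47.0 and Z on the −x side, so Z = (-47.0, 0.00). Tangency of A1 to NZ means the radius AZ is perpendicular to NZ, so A = Z + (0, -8) = (-47.0, -8.00). Since AU ⟂ UW (tangency), |AW| = √(8.0² + 27.0²) = 28.2 regardless of where U sits on A1. So W lies on both circle(N, 65.21) and circle(A, 28.2); the below-NZ intersection is W = (-55.0, -35.0). U is the foot of the tangent from W: U = (-55.0, -7.99).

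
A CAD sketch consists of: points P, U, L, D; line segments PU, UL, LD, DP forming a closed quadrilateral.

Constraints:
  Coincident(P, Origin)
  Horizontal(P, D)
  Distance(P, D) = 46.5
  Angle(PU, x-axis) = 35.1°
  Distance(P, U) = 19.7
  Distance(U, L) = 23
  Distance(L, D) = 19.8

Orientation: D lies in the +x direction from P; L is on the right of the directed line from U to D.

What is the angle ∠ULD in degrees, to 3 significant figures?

98.2°

Checks: |UL| = 23.00 ✓; |LD| = 19.80 ✓.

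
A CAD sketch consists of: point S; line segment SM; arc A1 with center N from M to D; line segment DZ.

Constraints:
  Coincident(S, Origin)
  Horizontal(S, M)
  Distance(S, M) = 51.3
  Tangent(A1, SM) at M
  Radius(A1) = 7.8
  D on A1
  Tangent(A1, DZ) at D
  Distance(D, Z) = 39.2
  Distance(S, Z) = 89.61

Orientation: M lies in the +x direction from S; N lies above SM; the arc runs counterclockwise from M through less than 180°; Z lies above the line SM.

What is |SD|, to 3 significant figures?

56.9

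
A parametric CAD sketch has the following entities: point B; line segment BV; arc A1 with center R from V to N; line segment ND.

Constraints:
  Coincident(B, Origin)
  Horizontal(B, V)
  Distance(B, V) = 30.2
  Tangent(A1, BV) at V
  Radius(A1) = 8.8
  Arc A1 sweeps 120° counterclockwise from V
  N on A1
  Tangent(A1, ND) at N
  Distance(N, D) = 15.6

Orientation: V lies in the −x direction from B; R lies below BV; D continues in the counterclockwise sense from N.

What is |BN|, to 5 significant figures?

40.058

B is at the origin; B and V share the same y with |BV| = 30.2 and V on the −x side, so V = (-30.200, 0.0000). Tangency of A1 to BV means the radius RV is perpendicular to BV, so R = V + (0, -8.8) = (-30.200, -8.8000). On A1, V sits at bearing 90° from R; a 120° counterclockwise sweep puts N at bearing 210°, so N = R + 8.8·(cos 210°, sin 210°) = (-37.821, -13.200). Then |BN| = |N − B| = 40.058.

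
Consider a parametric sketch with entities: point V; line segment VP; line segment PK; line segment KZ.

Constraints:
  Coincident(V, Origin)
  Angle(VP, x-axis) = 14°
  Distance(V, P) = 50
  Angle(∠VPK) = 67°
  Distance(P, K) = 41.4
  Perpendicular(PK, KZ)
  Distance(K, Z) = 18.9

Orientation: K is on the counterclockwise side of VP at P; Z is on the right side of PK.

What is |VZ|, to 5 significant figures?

68.508

∠VPK = 67.0°, so PK runs at 14.0° + (180° − 67.0°) = 127.00° from the x-axis; with |PK| = 41.4, K = P + 41.4·(cos 127.00°, sin 127.00°) = (23.600, 45.160). PK ⟂ KZ; with |KZ| = 18.9 on the right of PK, Z = K + 18.9·(0.79864, 0.60182) = (38.694, 56.534). Then |VZ| = |Z − V| = 68.508.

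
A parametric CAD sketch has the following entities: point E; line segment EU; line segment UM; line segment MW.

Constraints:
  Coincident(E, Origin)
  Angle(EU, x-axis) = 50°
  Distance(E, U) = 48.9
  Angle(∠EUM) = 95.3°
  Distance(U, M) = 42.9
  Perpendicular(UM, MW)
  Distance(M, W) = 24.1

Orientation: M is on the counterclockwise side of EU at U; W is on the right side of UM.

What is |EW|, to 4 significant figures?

86.87

E is at the origin; EU runs at 50.0° with length 48.9, so U = 48.9·(cos 50.0°, sin 50.0°) = (31.43, 37.46). ∠EUM = 95.3°, so UM runs at 50.0° + (180° − 95.3°) = 134.7° from the x-axis; with |UM| = 42.9, M = U + 42.9·(cos 134.7°, sin 134.7°) = (1.257, 67.95). UM ⟂ MW; with |MW| = 24.1 on the right of UM, W = M + 24.1·(0.7108, 0.7034) = (18.39, 84.90). Then |EW| = |W − E| = 86.87.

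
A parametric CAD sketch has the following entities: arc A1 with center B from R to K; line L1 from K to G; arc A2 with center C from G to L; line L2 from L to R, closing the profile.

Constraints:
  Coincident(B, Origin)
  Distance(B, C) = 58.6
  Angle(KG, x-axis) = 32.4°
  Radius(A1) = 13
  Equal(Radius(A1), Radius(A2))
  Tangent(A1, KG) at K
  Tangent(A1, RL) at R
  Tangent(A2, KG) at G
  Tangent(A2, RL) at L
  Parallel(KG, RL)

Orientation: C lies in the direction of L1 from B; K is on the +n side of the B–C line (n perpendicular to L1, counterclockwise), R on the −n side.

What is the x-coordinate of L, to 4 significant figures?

56.44

The slot axis is L1's direction at 32.4°, so u = (cos 32.4°, sin 32.4°) = (0.8443, 0.5358) and n = (−sin 32.4°, cos 32.4°) = (-0.5358, 0.8443). B is at the origin and C lies 58.6 along u from B, so C = 58.6·u = (49.48, 31.40). Tangency of A1 to both parallel lines with radius 13.0 puts K and R at B ± 13.0·n: K = (-6.966, 10.98), R = (6.966, -10.98). Equal radii place G and L the same way about C: G = C + 13.0·n = (42.51, 42.38), L = C − 13.0·n = (56.44, 20.42). So L.x = 56.44.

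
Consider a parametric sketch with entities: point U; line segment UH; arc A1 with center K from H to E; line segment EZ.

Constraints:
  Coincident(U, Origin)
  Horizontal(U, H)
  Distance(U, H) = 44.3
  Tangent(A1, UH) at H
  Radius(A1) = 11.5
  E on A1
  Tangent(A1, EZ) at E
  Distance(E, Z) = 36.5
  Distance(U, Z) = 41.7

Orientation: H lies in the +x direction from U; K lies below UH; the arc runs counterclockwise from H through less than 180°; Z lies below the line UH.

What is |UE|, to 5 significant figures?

34.710

U is at the origin; UH is horizontal with |UH| = 44.3 and H on the +x side, so H = (44.300, 0.0000). Tangency of A1 to UH means the radius KH is perpendicular to UH, so K = H + (0, -11.5) = (44.300, -11.500). Since KE ⟂ EZ (tangency), |KZ| = √(11.5² + 36.5²) = 38.269 regardless of where E sits on A1. So Z lies on both circle(U, 41.7) and circle(K, 38.269); the below-UH intersection is Z = (16.836, -38.150). E is the foot of the tangent from Z: E = (34.182, -6.0350).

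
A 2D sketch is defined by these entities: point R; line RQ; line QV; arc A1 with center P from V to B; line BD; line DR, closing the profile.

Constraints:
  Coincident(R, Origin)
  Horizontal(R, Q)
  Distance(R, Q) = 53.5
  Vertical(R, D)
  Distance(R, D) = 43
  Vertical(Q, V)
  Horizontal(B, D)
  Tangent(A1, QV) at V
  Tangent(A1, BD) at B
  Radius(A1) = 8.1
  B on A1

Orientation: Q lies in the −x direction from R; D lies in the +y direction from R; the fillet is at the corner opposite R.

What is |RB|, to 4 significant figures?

62.53

R is at the origin; RQ is horizontal with |RQ| = 53.5 and Q on the −x side, so Q = (-53.50, 0.000). RD is vertical with |RD| = 43.0 and D on the +y side, so D = (0.000, 43.00). The virtual corner opposite R is at (-53.50, 43.00). The tangent condition forces PV to be normal to QV and tangency of A1 to BD means the radius PB is perpendicular to BD, with radius 8.1, so the center P sits 8.1 in from both sides at P = (-45.40, 34.90). That places the tangent points at V = (-53.50, 34.90) on QV and B = (-45.40, 43.00) on BD. Then |RB| = |B − R| = 62.53.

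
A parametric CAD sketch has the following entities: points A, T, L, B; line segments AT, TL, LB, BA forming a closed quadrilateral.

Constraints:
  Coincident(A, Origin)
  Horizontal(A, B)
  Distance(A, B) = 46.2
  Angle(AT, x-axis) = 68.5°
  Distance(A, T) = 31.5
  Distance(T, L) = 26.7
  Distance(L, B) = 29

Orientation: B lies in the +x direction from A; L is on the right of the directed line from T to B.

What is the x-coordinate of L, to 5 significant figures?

17.383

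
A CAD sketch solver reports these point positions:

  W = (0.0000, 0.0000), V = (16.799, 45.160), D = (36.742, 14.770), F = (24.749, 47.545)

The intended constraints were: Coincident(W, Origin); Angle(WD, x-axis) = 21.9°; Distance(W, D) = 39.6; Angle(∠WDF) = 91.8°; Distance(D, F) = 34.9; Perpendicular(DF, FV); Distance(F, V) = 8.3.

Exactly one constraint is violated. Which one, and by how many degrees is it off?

Perpendicular(DF, FV) — off by 3.40°.

W = (0.00, 0.00) ✓; WD at 21.90° ✓; |WD| = 39.60 ✓; ∠WDF = 91.80° ✓; |DF| = 34.90 ✓; ∠(DF, FV) = 86.60° ✗; |FV| = 8.300 ✓.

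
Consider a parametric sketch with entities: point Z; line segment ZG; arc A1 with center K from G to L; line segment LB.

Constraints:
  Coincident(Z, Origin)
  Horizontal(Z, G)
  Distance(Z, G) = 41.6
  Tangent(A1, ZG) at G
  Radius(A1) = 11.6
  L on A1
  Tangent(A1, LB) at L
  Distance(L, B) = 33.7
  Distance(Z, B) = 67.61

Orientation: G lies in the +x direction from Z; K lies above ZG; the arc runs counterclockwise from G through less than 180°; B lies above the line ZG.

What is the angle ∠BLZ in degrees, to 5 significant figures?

96.945°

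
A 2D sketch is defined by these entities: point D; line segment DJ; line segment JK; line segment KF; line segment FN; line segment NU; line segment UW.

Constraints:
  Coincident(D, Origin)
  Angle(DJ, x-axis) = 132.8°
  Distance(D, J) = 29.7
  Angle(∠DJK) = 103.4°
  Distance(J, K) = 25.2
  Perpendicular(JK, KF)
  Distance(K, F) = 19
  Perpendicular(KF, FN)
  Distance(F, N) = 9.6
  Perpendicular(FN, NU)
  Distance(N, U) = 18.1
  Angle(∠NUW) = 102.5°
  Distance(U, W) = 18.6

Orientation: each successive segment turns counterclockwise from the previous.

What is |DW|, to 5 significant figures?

51.739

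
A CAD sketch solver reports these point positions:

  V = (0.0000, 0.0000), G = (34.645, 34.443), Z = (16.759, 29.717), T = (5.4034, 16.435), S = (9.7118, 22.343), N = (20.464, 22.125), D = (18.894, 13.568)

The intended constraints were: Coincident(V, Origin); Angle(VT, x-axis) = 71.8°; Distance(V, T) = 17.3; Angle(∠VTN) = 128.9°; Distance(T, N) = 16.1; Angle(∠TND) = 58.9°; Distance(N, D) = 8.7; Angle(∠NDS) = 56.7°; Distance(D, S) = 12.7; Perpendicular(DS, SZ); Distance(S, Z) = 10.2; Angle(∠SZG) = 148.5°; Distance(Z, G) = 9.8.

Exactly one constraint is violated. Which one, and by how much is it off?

Distance(Z, G) = 9.8 — off by 8.70.

V = (0.00, 0.00) ✓; VT at 71.80° ✓; |VT| = 17.30 ✓; ∠VTN = 128.9° ✓; |TN| = 16.10 ✓; ∠TND = 58.91° ✓; |ND| = 8.700 ✓; ∠NDS = 56.70° ✓; |DS| = 12.70 ✓; ∠(DS, SZ) = 90.00° ✓; |SZ| = 10.20 ✓; ∠SZG = 148.5° ✓; |ZG| = 18.50 ✗.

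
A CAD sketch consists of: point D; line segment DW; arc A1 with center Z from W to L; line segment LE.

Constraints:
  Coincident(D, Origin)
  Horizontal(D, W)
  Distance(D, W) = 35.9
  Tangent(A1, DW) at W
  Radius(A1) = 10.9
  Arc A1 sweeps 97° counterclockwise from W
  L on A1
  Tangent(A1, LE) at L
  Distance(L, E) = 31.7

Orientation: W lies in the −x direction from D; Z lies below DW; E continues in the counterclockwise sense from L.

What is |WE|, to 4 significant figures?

44.24

On A1, W sits at bearing 90° from Z; a 97° counterclockwise sweep puts L at bearing 187°, so L = Z + 10.9·(cos 187°, sin 187°) = (-46.72, -12.23). The tangent condition forces ZL to be normal to LE, so LE runs along (−sin 187°, cos 187°); with |LE| = 31.7, E = (-42.86, -43.69). Then |WE| = |E − W| = 44.24.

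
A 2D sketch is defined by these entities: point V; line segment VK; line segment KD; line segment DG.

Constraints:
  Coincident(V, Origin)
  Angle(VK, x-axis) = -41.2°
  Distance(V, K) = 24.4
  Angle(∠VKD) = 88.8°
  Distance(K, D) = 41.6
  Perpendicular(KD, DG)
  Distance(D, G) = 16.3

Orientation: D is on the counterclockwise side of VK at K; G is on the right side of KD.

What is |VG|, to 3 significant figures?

57.8

V is at the origin; VK runs at -41.2° with length 24.4, so K = 24.4·(cos -41.2°, sin -41.2°) = (18.4, -16.1). ∠VKD = 88.8°, so KD runs at -41.2° + (180° − 88.8°) = 50.0° from the x-axis; with |KD| = 41.6, D = K + 41.6·(cos 50.0°, sin 50.0°) = (45.1, 15.8). KD ⟂ DG; with |DG| = 16.3 on the right of KD, G = D + 16.3·(0.766, -0.643) = (57.6, 5.32). Then |VG| = |G − V| = 57.8.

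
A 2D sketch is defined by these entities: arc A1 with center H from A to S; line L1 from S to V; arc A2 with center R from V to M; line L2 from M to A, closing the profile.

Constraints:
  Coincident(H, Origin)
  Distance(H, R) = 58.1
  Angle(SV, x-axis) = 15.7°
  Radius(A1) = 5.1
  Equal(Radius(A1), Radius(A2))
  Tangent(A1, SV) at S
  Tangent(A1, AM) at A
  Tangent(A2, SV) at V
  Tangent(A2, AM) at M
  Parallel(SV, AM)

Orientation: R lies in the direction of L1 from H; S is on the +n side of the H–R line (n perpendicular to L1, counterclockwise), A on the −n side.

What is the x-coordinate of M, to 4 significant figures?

57.31

Tangency of A1 to both parallel lines with radius 5.1 puts S and A at H ± 5.1·n: S = (-1.380, 4.910), A = (1.380, -4.910). Equal radii place V and M the same way about R: V = R + 5.1·n = (54.55, 20.63), M = R − 5.1·n = (57.31, 10.81). So M.x = 57.31.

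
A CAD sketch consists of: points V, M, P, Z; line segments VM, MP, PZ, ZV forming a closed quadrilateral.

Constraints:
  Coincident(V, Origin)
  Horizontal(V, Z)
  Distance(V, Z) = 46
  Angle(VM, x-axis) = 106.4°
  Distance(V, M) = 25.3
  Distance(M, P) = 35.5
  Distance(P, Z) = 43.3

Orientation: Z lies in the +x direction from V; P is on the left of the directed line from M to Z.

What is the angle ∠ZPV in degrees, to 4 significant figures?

62.00°

V is at the origin; VZ is horizontal with |VZ| = 46.0 and Z in +x, so Z = (46.0, 0). VM runs at 106.4° with |VM| = 25.3, so M = (-7.143, 24.27). P is determined by |MP| = 35.5 and |PZ| = 43.3 together: it lies at the intersection of circle(M, 35.5) and circle(Z, 43.3). With |MZ| = 58.42, the foot of the radical line on MZ is 23.95 from M and the perpendicular offset is √(35.5² − 23.95²) = 26.20. Taking the left-of-MZ solution: P = (25.53, 38.16).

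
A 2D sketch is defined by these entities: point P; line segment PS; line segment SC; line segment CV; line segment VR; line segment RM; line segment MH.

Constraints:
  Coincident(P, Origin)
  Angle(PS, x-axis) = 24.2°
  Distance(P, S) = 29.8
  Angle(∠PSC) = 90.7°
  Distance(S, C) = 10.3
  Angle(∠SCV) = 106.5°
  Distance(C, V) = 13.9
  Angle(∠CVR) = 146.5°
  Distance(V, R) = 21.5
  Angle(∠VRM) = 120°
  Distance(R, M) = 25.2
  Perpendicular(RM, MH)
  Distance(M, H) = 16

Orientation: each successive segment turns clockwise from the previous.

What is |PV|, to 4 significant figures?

22.02

P is at the origin; PS runs at 24.2° with length 29.8, so S = (27.18, 12.22). ∠PSC = 90.7° gives SC at -65.10° from the x-axis; with |SC| = 10.3, C = (31.52, 2.873). ∠SCV = 106.5° gives CV at -138.6° from the x-axis; with |CV| = 13.9, V = (21.09, -6.319). Then |PV| = |V − P| = 22.02.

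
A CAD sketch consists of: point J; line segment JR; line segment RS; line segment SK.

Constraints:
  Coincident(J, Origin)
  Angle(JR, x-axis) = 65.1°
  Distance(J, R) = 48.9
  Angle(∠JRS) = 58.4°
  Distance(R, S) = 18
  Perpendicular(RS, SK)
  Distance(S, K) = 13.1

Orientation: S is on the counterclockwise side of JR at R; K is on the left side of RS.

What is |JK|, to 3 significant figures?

29.5

J is at the origin; JR runs at 65.1° with length 48.9, so R = 48.9·(cos 65.1°, sin 65.1°) = (20.6, 44.4). ∠JRS = 58.4°, so RS runs at 65.1° + (180° − 58.4°) = 187° from the x-axis; with |RS| = 18.0, S = R + 18.0·(cos 187°, sin 187°) = (2.71, 42.3). RS is perpendicular to SK; with |SK| = 13.1 on the left of RS, K = S + 13.1·(0.117, -0.993) = (4.24, 29.2). Then |JK| = |K − J| = 29.5.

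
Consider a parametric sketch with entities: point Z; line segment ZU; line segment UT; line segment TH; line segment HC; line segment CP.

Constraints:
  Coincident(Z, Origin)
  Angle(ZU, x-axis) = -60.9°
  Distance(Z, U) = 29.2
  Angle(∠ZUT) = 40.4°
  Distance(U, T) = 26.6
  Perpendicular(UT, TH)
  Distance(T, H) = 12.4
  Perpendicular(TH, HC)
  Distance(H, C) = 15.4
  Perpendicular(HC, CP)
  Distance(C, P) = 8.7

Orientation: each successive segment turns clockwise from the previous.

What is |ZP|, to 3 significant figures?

18.8

Z is at the origin; ZU runs at -60.9° with length 29.2, so U = (14.2, -25.5). ∠ZUT = 40.4° gives UT at 160° from the x-axis; with |UT| = 26.6, T = (-10.7, -16.2). UT is perpendicular to TH, so TH runs at 69.5°; with |TH| = 12.4, H = (-6.37, -4.58). The perpendicularity gives HC at right angles to TH, so HC runs at -20.5°; with |HC| = 15.4, C = (8.05, -9.98). The perpendicularity gives CP at right angles to HC, so CP runs at -110°; with |CP| = 8.7, P = (5.01, -18.1). Then |ZP| = |P − Z| = 18.8.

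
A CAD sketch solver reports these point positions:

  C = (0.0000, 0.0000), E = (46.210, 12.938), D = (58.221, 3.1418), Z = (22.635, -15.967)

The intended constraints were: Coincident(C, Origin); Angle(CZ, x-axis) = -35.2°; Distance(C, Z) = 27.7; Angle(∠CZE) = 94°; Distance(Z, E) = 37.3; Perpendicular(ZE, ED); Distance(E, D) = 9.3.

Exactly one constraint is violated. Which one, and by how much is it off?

Distance(E, D) = 9.3 — off by 6.20.

C = (0.00, 0.00) ✓; CZ at -35.20° ✓; |CZ| = 27.70 ✓; ∠CZE = 94.00° ✓; |ZE| = 37.30 ✓; ∠(ZE, ED) = 90.00° ✓; |ED| = 15.50 ✗.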